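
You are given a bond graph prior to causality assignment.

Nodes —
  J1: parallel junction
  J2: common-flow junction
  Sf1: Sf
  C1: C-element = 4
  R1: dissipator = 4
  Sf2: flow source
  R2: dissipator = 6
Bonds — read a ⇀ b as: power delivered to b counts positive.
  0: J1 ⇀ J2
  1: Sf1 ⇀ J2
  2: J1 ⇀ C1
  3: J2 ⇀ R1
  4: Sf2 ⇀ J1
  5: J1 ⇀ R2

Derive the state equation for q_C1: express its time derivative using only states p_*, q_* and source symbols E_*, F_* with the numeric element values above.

dq_C1/dt = -F_Sf1 + F_Sf2 - q_C1/24

bond 1 →Sf1  (Sf1 (Sf) sets flow on bond)
bond 4 →Sf2  (Sf2: flow source, stroke at near end)
bond 0 →J2  (J2: bond 1 brought flow, rest push out)
bond 3 →J2  (common-f at J2 fixed by 1)
bond 2 →J1  (C1 outputs effort q/C1)
bond 5 →R2  (J1: bond 2 brought effort, rest push out)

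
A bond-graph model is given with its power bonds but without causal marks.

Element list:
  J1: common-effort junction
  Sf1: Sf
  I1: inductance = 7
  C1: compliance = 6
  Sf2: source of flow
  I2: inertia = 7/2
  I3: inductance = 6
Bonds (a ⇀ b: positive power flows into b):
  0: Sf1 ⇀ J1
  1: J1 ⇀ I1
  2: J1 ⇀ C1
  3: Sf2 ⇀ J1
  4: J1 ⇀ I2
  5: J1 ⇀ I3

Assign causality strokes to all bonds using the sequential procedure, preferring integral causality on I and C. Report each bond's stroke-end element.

bond 0 →Sf1
bond 1 →I1
bond 2 →J1
bond 3 →Sf2
bond 4 →I2
bond 5 →I3

b0 →Sf1  (Sf1 (Sf) sets flow on bond)
b3 →Sf2  (Sf2: flow source, stroke at near end)
b1 →I1  (I1 integral (f out))
b2 →J1  (prefer integral on C1)
b4 →I2  (J1: bond 2 brought effort, rest push out)
b5 →I3  (common-e at J1 fixed by 2)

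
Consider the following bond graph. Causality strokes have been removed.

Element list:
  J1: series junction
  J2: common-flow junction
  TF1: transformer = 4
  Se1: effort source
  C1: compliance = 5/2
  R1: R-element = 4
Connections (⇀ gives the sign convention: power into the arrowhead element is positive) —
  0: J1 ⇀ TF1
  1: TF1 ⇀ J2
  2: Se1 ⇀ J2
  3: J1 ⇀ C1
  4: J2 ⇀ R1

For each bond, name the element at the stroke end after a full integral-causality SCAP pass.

b2 stroke at J2  (source Se1 imposes e)
b3 stroke at J1  (C1 integral (e out))
b0 stroke at TF1  (J1: last free bond brings flow in)
b1 stroke at J2  (TF1: transformer flips bond 0)
b4 stroke at R1  (closing 1-jn rule on J2)

#0 |TF1
#1 |J2
#2 |J2
#3 |J1
#4 |R1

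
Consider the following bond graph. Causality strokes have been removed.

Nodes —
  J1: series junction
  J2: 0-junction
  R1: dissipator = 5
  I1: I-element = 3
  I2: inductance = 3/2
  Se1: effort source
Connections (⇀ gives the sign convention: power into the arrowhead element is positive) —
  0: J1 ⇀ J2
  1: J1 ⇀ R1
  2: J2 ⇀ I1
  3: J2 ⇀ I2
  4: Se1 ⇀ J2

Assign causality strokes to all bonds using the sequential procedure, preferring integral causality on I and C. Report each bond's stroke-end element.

b0 →J1
b1 →R1
b2 →I1
b3 →I2
b4 →J2

β4 →J2  (Se1 fixes effort; stroke away)
β0 →J1  (0-jn J2 has e-setter on 4)
β2 →I1  (0-jn J2 has e-setter on 4)
β3 →I2  (J2 effort already set via bond 4)
β1 →R1  (J1: last free bond brings flow in)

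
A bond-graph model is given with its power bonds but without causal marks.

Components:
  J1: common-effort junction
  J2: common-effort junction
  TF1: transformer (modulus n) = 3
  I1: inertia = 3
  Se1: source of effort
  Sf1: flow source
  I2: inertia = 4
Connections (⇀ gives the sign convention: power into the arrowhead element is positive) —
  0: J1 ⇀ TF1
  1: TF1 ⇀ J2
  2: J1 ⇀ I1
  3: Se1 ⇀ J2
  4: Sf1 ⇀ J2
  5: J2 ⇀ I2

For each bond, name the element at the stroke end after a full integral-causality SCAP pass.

β0 →J1
β1 →TF1
β2 →I1
β3 →J2
β4 →Sf1
β5 →I2

β3 →J2  (source Se1 imposes e)
β4 →Sf1  (Sf1 fixes flow; stroke at Sf1)
β1 →TF1  (J2 effort already set via bond 3)
β5 →I2  (0-jn J2 has e-setter on 3)
β0 →J1  (TF1: transformer flips bond 1)
β2 →I1  (J1 effort already set via bond 0)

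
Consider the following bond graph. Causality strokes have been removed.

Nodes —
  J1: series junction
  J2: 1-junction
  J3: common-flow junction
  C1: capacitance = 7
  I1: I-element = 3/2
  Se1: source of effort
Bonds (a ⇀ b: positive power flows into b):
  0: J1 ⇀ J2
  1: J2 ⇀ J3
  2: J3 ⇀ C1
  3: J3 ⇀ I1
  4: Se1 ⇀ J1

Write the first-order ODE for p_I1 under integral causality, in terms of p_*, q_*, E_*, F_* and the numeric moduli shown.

β4 stroke→J1  (Se1 (Se) sets effort on bond)
β0 stroke→J2  (only one flow-in slot at J1)
β1 stroke→J3  (J2: last free bond brings flow in)
β2 stroke→J3  (prefer integral on C1)
β3 stroke→I1  (only one flow-in slot at J3)

dp_I1/dt = E_Se1 - q_C1/7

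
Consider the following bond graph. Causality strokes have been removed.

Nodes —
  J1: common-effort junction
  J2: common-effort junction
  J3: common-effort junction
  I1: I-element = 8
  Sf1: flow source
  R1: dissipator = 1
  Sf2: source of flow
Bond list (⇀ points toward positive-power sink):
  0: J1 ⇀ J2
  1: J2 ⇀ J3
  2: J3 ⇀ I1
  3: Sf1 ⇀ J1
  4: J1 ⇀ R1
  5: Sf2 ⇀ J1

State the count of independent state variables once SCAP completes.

b3 |Sf1  (Sf1 (Sf) sets flow on bond)
b5 |Sf2  (Sf2: flow source, stroke at near end)
b2 |I1  (I1: I, integral causality)
b1 |J3  (J3 needs exactly one e-in)
b0 |J2  (closing 0-jn rule on J2)
b4 |J1  (only one effort-in slot at J1)

1  (I1 all integral)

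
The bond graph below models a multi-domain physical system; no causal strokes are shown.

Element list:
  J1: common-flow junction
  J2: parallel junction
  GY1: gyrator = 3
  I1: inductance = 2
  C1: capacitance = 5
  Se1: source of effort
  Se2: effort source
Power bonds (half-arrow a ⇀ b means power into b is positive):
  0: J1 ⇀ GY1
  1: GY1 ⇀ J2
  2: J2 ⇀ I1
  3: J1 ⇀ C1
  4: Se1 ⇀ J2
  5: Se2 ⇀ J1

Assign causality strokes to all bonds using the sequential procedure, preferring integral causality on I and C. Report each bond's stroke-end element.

bond 0 →GY1
bond 1 →GY1
bond 2 →I1
bond 3 →J1
bond 4 →J2
bond 5 →J1

bond 4 stroke→J2  (Se1 (Se) sets effort on bond)
bond 5 stroke→J1  (Se2 fixes effort; stroke away)
bond 1 stroke→GY1  (J2: bond 4 brought effort, rest push out)
bond 2 stroke→I1  (0-jn J2 has e-setter on 4)
bond 0 stroke→GY1  (GY1 both-in/both-out from 1)
bond 3 stroke→J1  (common-f at J1 fixed by 0)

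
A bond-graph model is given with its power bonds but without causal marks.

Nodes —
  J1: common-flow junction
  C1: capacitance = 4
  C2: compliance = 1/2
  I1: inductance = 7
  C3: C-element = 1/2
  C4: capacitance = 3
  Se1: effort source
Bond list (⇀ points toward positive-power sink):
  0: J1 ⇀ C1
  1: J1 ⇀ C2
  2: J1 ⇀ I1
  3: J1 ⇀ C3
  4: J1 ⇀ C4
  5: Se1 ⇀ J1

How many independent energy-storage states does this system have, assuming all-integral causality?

β5 stroke at J1  (Se1 fixes effort; stroke away)
β0 stroke at J1  (C1 outputs effort q/C1)
β1 stroke at J1  (C2 integral (e out))
β2 stroke at I1  (I1 outputs flow p/I1)
β3 stroke at J1  (common-f at J1 fixed by 2)
β4 stroke at J1  (1-jn J1 has f-setter on 2)

5  (C1, C2, C3, C4, I1 all integral)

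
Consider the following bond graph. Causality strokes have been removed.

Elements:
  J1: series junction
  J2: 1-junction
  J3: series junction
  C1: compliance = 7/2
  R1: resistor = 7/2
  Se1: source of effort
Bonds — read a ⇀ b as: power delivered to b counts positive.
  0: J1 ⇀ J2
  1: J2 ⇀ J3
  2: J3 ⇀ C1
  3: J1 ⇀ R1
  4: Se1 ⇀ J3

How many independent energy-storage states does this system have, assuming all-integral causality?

#4 stroke→J3  (Se1: effort source, stroke at far end)
#2 stroke→J3  (C1: C, integral causality)
#1 stroke→J2  (J3: last free bond brings flow in)
#0 stroke→J1  (J2: last free bond brings flow in)
#3 stroke→R1  (J1: last free bond brings flow in)

1  (C1 all integral)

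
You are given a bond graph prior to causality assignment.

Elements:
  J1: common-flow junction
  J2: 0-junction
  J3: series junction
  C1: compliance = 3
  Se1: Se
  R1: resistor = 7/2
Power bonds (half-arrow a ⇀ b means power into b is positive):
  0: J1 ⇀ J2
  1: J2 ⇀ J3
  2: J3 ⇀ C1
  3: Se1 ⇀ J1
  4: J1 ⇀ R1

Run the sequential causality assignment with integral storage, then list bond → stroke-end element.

β0 →J1
β1 →J2
β2 →J3
β3 →J1
β4 →R1

#3 →J1  (source Se1 imposes e)
#2 →J3  (C1 outputs effort q/C1)
#1 →J2  (only one flow-in slot at J3)
#0 →J1  (common-e at J2 fixed by 1)
#4 →R1  (J1 needs exactly one f-in)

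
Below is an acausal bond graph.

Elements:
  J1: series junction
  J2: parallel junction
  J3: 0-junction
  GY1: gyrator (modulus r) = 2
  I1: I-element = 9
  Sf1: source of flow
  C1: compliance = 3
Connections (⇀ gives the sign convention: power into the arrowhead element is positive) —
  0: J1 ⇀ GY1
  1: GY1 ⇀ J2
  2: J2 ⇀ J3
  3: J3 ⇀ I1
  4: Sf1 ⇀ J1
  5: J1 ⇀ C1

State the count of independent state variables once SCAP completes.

b4 stroke at Sf1  (Sf1: flow source, stroke at near end)
b0 stroke at J1  (J1: bond 4 brought flow, rest push out)
b5 stroke at J1  (J1: bond 4 brought flow, rest push out)
b1 stroke at J2  (GY1 both-in/both-out from 0)
b2 stroke at J3  (0-jn J2 has e-setter on 1)
b3 stroke at I1  (0-jn J3 has e-setter on 2)

2  (C1, I1 all integral)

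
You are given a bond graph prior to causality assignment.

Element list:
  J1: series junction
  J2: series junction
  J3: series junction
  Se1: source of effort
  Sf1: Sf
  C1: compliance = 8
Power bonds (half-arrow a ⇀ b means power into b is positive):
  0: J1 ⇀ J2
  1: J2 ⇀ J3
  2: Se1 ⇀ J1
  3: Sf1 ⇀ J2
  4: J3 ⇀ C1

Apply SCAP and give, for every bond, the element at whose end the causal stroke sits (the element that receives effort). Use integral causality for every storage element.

#0 |J2
#1 |J2
#2 |J1
#3 |Sf1
#4 |J3

bond 2 →J1  (source Se1 imposes e)
bond 3 →Sf1  (source Sf1 imposes f)
bond 0 →J2  (only one flow-in slot at J1)
bond 1 →J2  (J2: bond 3 brought flow, rest push out)
bond 4 →J3  (1-jn J3 has f-setter on 1)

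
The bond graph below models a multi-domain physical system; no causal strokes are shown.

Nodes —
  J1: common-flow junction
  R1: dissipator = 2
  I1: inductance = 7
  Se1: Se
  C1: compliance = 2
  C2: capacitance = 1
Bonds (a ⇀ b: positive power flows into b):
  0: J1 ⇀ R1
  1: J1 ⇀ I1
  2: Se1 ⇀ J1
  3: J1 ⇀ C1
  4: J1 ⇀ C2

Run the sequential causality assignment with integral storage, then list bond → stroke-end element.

#2 →J1  (Se1: effort source, stroke at far end)
#1 →I1  (I1: I, integral causality)
#0 →J1  (J1 flow already set via bond 1)
#3 →J1  (J1: bond 1 brought flow, rest push out)
#4 →J1  (common-f at J1 fixed by 1)

#0 stroke→J1
#1 stroke→I1
#2 stroke→J1
#3 stroke→J1
#4 stroke→J1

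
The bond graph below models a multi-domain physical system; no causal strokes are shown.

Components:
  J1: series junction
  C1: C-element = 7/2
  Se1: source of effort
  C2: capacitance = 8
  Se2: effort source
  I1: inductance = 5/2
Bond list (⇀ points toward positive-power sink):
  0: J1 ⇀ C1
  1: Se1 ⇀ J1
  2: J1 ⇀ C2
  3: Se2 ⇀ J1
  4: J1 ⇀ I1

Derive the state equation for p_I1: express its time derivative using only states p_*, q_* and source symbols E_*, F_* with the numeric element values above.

bond 1 stroke at J1  (Se1: effort source, stroke at far end)
bond 3 stroke at J1  (Se2: effort source, stroke at far end)
bond 0 stroke at J1  (C1 outputs effort q/C1)
bond 2 stroke at J1  (C2 outputs effort q/C2)
bond 4 stroke at I1  (J1: last free bond brings flow in)

dp_I1/dt = E_Se1 + E_Se2 - 2*q_C1/7 - q_C2/8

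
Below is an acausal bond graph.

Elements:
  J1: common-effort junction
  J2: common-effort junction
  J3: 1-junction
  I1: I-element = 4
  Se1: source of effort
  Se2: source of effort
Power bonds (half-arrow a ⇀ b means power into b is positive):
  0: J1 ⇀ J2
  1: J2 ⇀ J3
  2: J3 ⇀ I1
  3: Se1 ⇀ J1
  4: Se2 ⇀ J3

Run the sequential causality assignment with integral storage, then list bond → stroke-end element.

b0 |J2
b1 |J3
b2 |I1
b3 |J1
b4 |J3

bond 3 stroke→J1  (source Se1 imposes e)
bond 4 stroke→J3  (Se2 fixes effort; stroke away)
bond 0 stroke→J2  (J1: bond 3 brought effort, rest push out)
bond 1 stroke→J3  (0-jn J2 has e-setter on 0)
bond 2 stroke→I1  (only one flow-in slot at J3)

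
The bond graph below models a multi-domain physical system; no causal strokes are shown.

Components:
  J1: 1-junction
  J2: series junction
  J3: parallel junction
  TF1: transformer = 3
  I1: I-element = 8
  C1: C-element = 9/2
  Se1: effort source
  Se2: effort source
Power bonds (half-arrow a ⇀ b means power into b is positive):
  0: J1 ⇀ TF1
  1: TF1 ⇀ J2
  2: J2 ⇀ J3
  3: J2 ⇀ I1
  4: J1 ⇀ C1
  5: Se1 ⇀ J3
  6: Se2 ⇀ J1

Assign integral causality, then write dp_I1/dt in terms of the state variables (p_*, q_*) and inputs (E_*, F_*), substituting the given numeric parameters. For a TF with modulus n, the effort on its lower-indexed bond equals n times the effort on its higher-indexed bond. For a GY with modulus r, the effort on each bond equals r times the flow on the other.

dp_I1/dt = -E_Se1 + E_Se2/3 - 2*q_C1/27

bond 5 stroke→J3  (source Se1 imposes e)
bond 6 stroke→J1  (Se2 (Se) sets effort on bond)
bond 2 stroke→J2  (J3: bond 5 brought effort, rest push out)
bond 3 stroke→I1  (I1 outputs flow p/I1)
bond 1 stroke→J2  (common-f at J2 fixed by 3)
bond 0 stroke→TF1  (TF TF1: opposite of bond 1)
bond 4 stroke→J1  (1-jn J1 has f-setter on 0)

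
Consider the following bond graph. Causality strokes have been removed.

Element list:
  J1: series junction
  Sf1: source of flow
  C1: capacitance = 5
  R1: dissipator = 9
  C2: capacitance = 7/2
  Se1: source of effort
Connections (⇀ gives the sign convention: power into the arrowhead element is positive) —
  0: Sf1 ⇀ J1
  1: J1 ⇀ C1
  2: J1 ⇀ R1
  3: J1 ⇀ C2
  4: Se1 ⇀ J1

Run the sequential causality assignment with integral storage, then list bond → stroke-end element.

bond 0 |Sf1  (Sf1 (Sf) sets flow on bond)
bond 4 |J1  (source Se1 imposes e)
bond 1 |J1  (J1 flow already set via bond 0)
bond 2 |J1  (J1 flow already set via bond 0)
bond 3 |J1  (J1 flow already set via bond 0)

#0 →Sf1
#1 →J1
#2 →J1
#3 →J1
#4 →J1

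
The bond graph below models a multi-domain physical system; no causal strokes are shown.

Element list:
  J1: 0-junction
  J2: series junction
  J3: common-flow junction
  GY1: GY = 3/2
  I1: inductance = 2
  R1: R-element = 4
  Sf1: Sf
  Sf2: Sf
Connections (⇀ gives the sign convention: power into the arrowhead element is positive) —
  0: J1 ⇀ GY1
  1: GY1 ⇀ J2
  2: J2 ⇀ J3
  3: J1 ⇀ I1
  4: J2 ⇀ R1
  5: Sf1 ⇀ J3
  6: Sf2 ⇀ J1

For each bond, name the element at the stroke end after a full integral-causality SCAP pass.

β5 |Sf1  (Sf1 fixes flow; stroke at Sf1)
β6 |Sf2  (source Sf2 imposes f)
β2 |J3  (common-f at J3 fixed by 5)
β1 |J2  (common-f at J2 fixed by 2)
β4 |J2  (1-jn J2 has f-setter on 2)
β0 |J1  (GY1 both-in/both-out from 1)
β3 |I1  (common-e at J1 fixed by 0)

b0 →J1
b1 →J2
b2 →J3
b3 →I1
b4 →J2
b5 →Sf1
b6 →Sf2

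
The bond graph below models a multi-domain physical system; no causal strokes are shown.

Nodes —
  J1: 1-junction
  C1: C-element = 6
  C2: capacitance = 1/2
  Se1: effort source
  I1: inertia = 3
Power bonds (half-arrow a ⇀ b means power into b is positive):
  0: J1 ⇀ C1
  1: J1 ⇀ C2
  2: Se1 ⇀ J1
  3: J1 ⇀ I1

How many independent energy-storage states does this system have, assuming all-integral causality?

b2 stroke→J1  (Se1 fixes effort; stroke away)
b0 stroke→J1  (C1 outputs effort q/C1)
b1 stroke→J1  (C2: C, integral causality)
b3 stroke→I1  (closing 1-jn rule on J1)

3  (C1, C2, I1 all integral)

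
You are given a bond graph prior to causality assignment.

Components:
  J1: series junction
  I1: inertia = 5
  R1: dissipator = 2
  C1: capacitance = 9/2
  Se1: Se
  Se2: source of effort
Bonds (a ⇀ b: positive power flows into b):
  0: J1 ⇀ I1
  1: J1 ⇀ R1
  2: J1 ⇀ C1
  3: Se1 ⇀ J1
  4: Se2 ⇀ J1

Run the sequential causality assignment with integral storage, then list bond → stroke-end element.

#0 stroke at I1
#1 stroke at J1
#2 stroke at J1
#3 stroke at J1
#4 stroke at J1

#3 stroke at J1  (Se1 fixes effort; stroke away)
#4 stroke at J1  (source Se2 imposes e)
#0 stroke at I1  (I1: I, integral causality)
#1 stroke at J1  (J1: bond 0 brought flow, rest push out)
#2 stroke at J1  (1-jn J1 has f-setter on 0)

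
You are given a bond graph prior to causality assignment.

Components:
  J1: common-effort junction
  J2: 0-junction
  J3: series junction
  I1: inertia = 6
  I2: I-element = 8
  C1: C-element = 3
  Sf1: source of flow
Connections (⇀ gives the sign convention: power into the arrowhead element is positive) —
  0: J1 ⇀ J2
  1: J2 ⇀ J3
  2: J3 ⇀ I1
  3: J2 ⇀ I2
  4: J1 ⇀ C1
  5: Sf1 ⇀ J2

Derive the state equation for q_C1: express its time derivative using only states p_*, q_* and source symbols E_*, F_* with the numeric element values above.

dq_C1/dt = F_Sf1 - p_I1/6 - p_I2/8

bond 5 |Sf1  (Sf1 fixes flow; stroke at Sf1)
bond 2 |I1  (prefer integral on I1)
bond 1 |J3  (common-f at J3 fixed by 2)
bond 3 |I2  (I2 outputs flow p/I2)
bond 0 |J2  (only one effort-in slot at J2)
bond 4 |J1  (J1: last free bond brings effort in)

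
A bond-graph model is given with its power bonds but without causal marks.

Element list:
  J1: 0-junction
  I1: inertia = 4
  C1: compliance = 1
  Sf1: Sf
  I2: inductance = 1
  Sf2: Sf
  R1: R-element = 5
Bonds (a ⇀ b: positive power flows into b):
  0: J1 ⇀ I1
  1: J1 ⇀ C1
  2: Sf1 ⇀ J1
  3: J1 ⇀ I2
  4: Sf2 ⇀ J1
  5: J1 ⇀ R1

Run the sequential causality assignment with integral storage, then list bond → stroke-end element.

bond 2 stroke→Sf1  (Sf1: flow source, stroke at near end)
bond 4 stroke→Sf2  (Sf2: flow source, stroke at near end)
bond 0 stroke→I1  (I1: I, integral causality)
bond 1 stroke→J1  (C1 integral (e out))
bond 3 stroke→I2  (common-e at J1 fixed by 1)
bond 5 stroke→R1  (0-jn J1 has e-setter on 1)

#0 |I1
#1 |J1
#2 |Sf1
#3 |I2
#4 |Sf2
#5 |R1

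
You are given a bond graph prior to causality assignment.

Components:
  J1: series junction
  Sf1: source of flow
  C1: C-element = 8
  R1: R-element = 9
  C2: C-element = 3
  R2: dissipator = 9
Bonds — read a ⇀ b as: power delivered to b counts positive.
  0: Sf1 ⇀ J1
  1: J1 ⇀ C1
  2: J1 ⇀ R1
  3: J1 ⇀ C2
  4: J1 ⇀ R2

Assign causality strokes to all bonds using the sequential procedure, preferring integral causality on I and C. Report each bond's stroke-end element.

b0 stroke→Sf1  (Sf1 (Sf) sets flow on bond)
b1 stroke→J1  (J1 flow already set via bond 0)
b2 stroke→J1  (J1: bond 0 brought flow, rest push out)
b3 stroke→J1  (J1 flow already set via bond 0)
b4 stroke→J1  (J1 flow already set via bond 0)

b0 stroke at Sf1
b1 stroke at J1
b2 stroke at J1
b3 stroke at J1
b4 stroke at J1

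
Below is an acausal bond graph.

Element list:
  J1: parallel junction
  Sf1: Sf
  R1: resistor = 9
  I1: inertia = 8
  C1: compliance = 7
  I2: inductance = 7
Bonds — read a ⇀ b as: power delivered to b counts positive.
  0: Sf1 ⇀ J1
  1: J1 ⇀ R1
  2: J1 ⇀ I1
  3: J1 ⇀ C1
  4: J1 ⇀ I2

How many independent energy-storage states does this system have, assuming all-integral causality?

bond 0 stroke→Sf1  (Sf1 (Sf) sets flow on bond)
bond 2 stroke→I1  (prefer integral on I1)
bond 3 stroke→J1  (prefer integral on C1)
bond 1 stroke→R1  (J1 effort already set via bond 3)
bond 4 stroke→I2  (common-e at J1 fixed by 3)

3  (C1, I1, I2 all integral)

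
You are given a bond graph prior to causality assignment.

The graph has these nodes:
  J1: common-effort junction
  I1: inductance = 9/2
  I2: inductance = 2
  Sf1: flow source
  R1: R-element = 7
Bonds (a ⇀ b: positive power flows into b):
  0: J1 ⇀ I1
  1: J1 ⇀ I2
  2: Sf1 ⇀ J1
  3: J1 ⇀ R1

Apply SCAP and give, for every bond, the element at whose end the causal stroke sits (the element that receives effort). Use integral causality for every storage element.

#0 →I1
#1 →I2
#2 →Sf1
#3 →J1

β2 stroke→Sf1  (Sf1 (Sf) sets flow on bond)
β0 stroke→I1  (I1: I, integral causality)
β1 stroke→I2  (I2 outputs flow p/I2)
β3 stroke→J1  (only one effort-in slot at J1)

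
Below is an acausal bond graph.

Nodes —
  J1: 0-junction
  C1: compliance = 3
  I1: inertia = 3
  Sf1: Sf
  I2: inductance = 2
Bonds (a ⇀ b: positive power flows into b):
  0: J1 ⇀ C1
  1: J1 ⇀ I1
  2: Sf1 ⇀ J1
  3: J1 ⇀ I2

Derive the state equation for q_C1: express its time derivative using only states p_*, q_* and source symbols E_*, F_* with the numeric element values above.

dq_C1/dt = F_Sf1 - p_I1/3 - p_I2/2

b2 stroke→Sf1  (Sf1: flow source, stroke at near end)
b0 stroke→J1  (prefer integral on C1)
b1 stroke→I1  (J1: bond 0 brought effort, rest push out)
b3 stroke→I2  (common-e at J1 fixed by 0)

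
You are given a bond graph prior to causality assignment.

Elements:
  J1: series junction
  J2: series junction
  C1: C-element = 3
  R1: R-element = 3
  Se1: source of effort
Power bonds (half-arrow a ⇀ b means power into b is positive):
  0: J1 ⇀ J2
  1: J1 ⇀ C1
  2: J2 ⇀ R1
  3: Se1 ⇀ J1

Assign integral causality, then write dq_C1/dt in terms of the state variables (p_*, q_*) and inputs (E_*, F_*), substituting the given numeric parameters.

bond 3 |J1  (Se1 fixes effort; stroke away)
bond 1 |J1  (C1 outputs effort q/C1)
bond 0 |J2  (only one flow-in slot at J1)
bond 2 |R1  (J2: last free bond brings flow in)

dq_C1/dt = E_Se1/3 - q_C1/9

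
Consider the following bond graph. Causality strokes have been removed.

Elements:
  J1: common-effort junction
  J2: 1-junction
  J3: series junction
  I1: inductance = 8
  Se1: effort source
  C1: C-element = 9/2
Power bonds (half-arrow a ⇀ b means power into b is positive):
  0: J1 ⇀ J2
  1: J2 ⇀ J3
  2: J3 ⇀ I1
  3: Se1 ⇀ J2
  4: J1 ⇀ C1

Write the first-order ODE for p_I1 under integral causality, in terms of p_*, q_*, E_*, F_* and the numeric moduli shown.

bond 3 stroke at J2  (Se1 (Se) sets effort on bond)
bond 2 stroke at I1  (I1 integral (f out))
bond 1 stroke at J3  (common-f at J3 fixed by 2)
bond 0 stroke at J2  (J2: bond 1 brought flow, rest push out)
bond 4 stroke at J1  (only one effort-in slot at J1)

dp_I1/dt = E_Se1 + 2*q_C1/9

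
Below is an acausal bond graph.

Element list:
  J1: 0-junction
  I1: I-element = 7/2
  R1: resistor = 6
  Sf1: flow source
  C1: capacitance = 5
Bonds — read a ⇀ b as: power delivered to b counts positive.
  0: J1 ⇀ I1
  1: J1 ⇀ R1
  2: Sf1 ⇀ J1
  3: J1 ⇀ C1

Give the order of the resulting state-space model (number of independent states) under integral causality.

2  (C1, I1 all integral)

β2 |Sf1  (source Sf1 imposes f)
β0 |I1  (I1 outputs flow p/I1)
β3 |J1  (C1 outputs effort q/C1)
β1 |R1  (J1 effort already set via bond 3)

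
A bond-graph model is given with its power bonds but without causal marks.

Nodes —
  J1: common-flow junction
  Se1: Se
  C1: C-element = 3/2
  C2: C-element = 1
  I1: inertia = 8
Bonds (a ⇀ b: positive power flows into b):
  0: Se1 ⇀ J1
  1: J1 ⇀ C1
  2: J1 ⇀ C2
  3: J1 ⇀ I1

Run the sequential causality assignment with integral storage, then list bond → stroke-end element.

β0 stroke→J1  (Se1: effort source, stroke at far end)
β1 stroke→J1  (C1 outputs effort q/C1)
β2 stroke→J1  (C2: C, integral causality)
β3 stroke→I1  (J1 needs exactly one f-in)

bond 0 stroke→J1
bond 1 stroke→J1
bond 2 stroke→J1
bond 3 stroke→I1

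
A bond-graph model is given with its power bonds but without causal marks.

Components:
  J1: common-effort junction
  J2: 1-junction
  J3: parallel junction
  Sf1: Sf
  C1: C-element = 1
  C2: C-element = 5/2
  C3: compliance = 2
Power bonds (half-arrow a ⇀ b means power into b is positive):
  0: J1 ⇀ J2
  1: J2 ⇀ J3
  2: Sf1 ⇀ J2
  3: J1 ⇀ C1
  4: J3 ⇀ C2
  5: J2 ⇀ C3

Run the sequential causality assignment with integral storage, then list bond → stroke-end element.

β2 |Sf1  (source Sf1 imposes f)
β0 |J2  (1-jn J2 has f-setter on 2)
β1 |J2  (J2: bond 2 brought flow, rest push out)
β5 |J2  (J2: bond 2 brought flow, rest push out)
β4 |J3  (closing 0-jn rule on J3)
β3 |J1  (J1: last free bond brings effort in)

bond 0 →J2
bond 1 →J2
bond 2 →Sf1
bond 3 →J1
bond 4 →J3
bond 5 →J2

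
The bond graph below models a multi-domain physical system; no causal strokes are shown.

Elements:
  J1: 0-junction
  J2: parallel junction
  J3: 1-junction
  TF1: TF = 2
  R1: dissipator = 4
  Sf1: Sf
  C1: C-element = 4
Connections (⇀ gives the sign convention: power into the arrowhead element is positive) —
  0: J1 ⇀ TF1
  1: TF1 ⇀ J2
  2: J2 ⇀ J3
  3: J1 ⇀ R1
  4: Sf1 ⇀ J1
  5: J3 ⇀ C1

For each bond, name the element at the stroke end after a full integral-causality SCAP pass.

#4 stroke at Sf1  (Sf1 fixes flow; stroke at Sf1)
#5 stroke at J3  (C1 outputs effort q/C1)
#2 stroke at J2  (only one flow-in slot at J3)
#1 stroke at TF1  (J2 effort already set via bond 2)
#0 stroke at J1  (TF1: transformer flips bond 1)
#3 stroke at R1  (J1: bond 0 brought effort, rest push out)

bond 0 →J1
bond 1 →TF1
bond 2 →J2
bond 3 →R1
bond 4 →Sf1
bond 5 →J3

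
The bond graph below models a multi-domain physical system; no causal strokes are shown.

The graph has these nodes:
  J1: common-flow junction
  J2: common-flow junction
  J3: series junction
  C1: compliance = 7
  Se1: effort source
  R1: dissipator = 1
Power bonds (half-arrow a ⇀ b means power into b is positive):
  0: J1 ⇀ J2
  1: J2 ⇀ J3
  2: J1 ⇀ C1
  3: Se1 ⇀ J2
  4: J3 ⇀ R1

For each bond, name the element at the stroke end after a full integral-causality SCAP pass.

#3 stroke at J2  (Se1 fixes effort; stroke away)
#2 stroke at J1  (C1 integral (e out))
#0 stroke at J2  (only one flow-in slot at J1)
#1 stroke at J3  (J2 needs exactly one f-in)
#4 stroke at R1  (closing 1-jn rule on J3)

bond 0 |J2
bond 1 |J3
bond 2 |J1
bond 3 |J2
bond 4 |R1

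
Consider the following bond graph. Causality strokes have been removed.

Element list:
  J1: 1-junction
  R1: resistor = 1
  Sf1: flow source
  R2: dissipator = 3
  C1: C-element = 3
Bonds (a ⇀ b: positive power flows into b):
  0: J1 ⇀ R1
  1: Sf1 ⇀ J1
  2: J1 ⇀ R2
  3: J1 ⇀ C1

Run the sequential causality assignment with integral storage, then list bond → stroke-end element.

bond 0 →J1
bond 1 →Sf1
bond 2 →J1
bond 3 →J1

#1 |Sf1  (Sf1 fixes flow; stroke at Sf1)
#0 |J1  (J1 flow already set via bond 1)
#2 |J1  (J1: bond 1 brought flow, rest push out)
#3 |J1  (common-f at J1 fixed by 1)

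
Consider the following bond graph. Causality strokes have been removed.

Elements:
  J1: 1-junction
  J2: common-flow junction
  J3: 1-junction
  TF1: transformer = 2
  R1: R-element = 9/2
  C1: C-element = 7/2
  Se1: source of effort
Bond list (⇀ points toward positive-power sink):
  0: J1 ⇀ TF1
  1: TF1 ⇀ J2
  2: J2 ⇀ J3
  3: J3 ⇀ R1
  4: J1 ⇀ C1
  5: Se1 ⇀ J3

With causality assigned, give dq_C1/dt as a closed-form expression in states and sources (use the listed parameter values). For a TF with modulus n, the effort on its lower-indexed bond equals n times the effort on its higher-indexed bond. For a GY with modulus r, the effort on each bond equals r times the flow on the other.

dq_C1/dt = E_Se1/9 - q_C1/63

#5 stroke→J3  (Se1 (Se) sets effort on bond)
#4 stroke→J1  (C1 integral (e out))
#0 stroke→TF1  (closing 1-jn rule on J1)
#1 stroke→J2  (through TF1, causality passes straight; one stroke at TF1)
#2 stroke→J3  (J2 needs exactly one f-in)
#3 stroke→R1  (J3 needs exactly one f-in)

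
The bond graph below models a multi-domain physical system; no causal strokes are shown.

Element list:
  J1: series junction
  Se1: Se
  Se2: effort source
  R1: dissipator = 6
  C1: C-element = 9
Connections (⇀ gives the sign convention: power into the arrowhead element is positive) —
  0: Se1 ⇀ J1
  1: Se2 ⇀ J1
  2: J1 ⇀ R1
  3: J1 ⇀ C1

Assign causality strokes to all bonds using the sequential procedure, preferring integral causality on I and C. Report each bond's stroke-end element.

#0 |J1
#1 |J1
#2 |R1
#3 |J1

#0 stroke→J1  (Se1 fixes effort; stroke away)
#1 stroke→J1  (Se2 (Se) sets effort on bond)
#3 stroke→J1  (C1 outputs effort q/C1)
#2 stroke→R1  (only one flow-in slot at J1)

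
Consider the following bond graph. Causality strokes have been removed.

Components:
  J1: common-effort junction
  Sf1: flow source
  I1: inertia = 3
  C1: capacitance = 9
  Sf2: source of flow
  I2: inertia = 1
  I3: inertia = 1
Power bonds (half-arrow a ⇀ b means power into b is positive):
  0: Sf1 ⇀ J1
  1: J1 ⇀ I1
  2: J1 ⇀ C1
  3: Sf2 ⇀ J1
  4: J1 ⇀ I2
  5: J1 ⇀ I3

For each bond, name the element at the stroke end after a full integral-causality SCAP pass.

bond 0 |Sf1  (source Sf1 imposes f)
bond 3 |Sf2  (Sf2: flow source, stroke at near end)
bond 1 |I1  (prefer integral on I1)
bond 2 |J1  (prefer integral on C1)
bond 4 |I2  (0-jn J1 has e-setter on 2)
bond 5 |I3  (J1 effort already set via bond 2)

bond 0 |Sf1
bond 1 |I1
bond 2 |J1
bond 3 |Sf2
bond 4 |I2
bond 5 |I3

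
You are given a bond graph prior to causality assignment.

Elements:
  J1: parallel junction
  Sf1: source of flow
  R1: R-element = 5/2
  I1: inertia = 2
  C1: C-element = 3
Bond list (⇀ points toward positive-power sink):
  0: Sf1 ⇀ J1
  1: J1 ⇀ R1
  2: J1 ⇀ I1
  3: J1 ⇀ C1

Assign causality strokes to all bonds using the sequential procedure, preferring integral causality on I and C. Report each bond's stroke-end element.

bond 0 stroke at Sf1
bond 1 stroke at R1
bond 2 stroke at I1
bond 3 stroke at J1

b0 stroke at Sf1  (Sf1 (Sf) sets flow on bond)
b2 stroke at I1  (I1 integral (f out))
b3 stroke at J1  (prefer integral on C1)
b1 stroke at R1  (0-jn J1 has e-setter on 3)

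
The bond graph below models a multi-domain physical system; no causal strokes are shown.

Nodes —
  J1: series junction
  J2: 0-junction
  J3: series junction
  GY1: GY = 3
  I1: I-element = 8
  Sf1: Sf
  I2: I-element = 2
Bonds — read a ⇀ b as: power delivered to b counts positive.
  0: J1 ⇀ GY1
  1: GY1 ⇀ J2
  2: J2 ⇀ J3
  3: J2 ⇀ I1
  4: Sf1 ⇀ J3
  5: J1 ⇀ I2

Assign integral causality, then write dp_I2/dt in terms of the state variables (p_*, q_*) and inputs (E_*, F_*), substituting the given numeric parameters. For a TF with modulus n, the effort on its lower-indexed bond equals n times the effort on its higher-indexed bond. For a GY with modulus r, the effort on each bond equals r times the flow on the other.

dp_I2/dt = -3*F_Sf1 - 3*p_I1/8

b4 stroke at Sf1  (Sf1: flow source, stroke at near end)
b2 stroke at J3  (J3: bond 4 brought flow, rest push out)
b3 stroke at I1  (I1 integral (f out))
b1 stroke at J2  (closing 0-jn rule on J2)
b0 stroke at J1  (GY1: gyrator matches bond 1)
b5 stroke at I2  (J1: last free bond brings flow in)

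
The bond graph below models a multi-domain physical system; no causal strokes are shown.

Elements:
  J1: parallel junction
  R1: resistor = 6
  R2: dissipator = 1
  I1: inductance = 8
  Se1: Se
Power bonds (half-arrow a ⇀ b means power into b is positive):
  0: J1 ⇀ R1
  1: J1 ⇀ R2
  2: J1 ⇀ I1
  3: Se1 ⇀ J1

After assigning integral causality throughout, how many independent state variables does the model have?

1  (I1 all integral)

bond 3 stroke at J1  (Se1: effort source, stroke at far end)
bond 0 stroke at R1  (J1 effort already set via bond 3)
bond 1 stroke at R2  (J1: bond 3 brought effort, rest push out)
bond 2 stroke at I1  (J1 effort already set via bond 3)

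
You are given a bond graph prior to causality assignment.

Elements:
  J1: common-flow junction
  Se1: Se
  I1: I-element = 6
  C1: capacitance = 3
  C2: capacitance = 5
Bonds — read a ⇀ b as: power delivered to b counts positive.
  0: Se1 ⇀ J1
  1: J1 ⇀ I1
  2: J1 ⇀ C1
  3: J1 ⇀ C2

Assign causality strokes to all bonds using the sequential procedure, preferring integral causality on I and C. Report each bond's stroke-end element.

b0 →J1
b1 →I1
b2 →J1
b3 →J1

β0 →J1  (Se1 fixes effort; stroke away)
β1 →I1  (I1 outputs flow p/I1)
β2 →J1  (1-jn J1 has f-setter on 1)
β3 →J1  (common-f at J1 fixed by 1)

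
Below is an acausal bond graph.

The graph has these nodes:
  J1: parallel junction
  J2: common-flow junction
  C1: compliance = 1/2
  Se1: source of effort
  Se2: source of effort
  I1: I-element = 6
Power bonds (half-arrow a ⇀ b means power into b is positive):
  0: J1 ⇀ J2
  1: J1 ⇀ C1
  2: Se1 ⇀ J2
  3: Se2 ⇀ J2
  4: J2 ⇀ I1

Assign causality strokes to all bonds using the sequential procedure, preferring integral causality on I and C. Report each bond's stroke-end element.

bond 0 |J2
bond 1 |J1
bond 2 |J2
bond 3 |J2
bond 4 |I1

b2 stroke at J2  (Se1: effort source, stroke at far end)
b3 stroke at J2  (Se2 (Se) sets effort on bond)
b1 stroke at J1  (C1: C, integral causality)
b0 stroke at J2  (0-jn J1 has e-setter on 1)
b4 stroke at I1  (J2 needs exactly one f-in)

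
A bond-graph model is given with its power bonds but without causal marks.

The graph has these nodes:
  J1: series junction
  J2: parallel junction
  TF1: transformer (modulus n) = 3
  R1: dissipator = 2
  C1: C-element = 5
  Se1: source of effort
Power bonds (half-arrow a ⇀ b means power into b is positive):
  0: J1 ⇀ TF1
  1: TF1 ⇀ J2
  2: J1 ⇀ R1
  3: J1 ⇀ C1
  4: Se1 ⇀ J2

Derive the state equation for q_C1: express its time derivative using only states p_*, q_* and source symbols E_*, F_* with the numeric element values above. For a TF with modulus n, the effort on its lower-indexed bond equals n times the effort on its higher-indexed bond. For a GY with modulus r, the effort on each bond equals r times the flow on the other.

#4 |J2  (Se1 (Se) sets effort on bond)
#1 |TF1  (common-e at J2 fixed by 4)
#0 |J1  (TF1 one-in-one-out from 1)
#3 |J1  (C1: C, integral causality)
#2 |R1  (J1 needs exactly one f-in)

dq_C1/dt = -3*E_Se1/2 - q_C1/10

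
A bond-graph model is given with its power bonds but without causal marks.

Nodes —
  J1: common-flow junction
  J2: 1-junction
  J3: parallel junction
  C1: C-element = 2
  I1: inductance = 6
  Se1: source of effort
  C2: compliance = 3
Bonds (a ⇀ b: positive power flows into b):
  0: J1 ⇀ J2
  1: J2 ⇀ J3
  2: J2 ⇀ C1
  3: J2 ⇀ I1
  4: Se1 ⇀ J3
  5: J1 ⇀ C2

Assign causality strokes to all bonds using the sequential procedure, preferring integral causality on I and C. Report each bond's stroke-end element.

b0 |J2
b1 |J2
b2 |J2
b3 |I1
b4 |J3
b5 |J1

b4 →J3  (source Se1 imposes e)
b1 →J2  (common-e at J3 fixed by 4)
b2 →J2  (prefer integral on C1)
b3 →I1  (I1 integral (f out))
b0 →J2  (1-jn J2 has f-setter on 3)
b5 →J1  (common-f at J1 fixed by 0)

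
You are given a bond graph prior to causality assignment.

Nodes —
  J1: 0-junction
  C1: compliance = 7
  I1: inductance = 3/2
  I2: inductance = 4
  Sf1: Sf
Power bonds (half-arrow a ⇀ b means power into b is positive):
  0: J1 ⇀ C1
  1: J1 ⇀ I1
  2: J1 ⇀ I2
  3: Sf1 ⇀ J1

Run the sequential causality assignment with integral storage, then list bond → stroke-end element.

#0 stroke→J1
#1 stroke→I1
#2 stroke→I2
#3 stroke→Sf1

bond 3 stroke→Sf1  (Sf1 (Sf) sets flow on bond)
bond 0 stroke→J1  (prefer integral on C1)
bond 1 stroke→I1  (common-e at J1 fixed by 0)
bond 2 stroke→I2  (common-e at J1 fixed by 0)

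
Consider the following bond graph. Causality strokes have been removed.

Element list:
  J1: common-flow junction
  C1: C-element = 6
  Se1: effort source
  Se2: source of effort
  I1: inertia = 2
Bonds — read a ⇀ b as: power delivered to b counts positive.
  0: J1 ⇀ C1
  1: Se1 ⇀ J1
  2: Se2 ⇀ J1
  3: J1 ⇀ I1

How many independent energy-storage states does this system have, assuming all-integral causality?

β1 →J1  (Se1 (Se) sets effort on bond)
β2 →J1  (source Se2 imposes e)
β0 →J1  (C1 integral (e out))
β3 →I1  (only one flow-in slot at J1)

2  (C1, I1 all integral)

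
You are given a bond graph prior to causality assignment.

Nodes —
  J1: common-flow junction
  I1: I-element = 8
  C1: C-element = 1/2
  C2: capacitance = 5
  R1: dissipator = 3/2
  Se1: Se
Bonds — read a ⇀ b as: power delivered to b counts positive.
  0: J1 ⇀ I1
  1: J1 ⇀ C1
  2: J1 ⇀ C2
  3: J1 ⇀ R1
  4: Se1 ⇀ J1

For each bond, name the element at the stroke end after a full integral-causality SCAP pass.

β4 stroke→J1  (source Se1 imposes e)
β0 stroke→I1  (I1 integral (f out))
β1 stroke→J1  (J1: bond 0 brought flow, rest push out)
β2 stroke→J1  (common-f at J1 fixed by 0)
β3 stroke→J1  (1-jn J1 has f-setter on 0)

b0 stroke at I1
b1 stroke at J1
b2 stroke at J1
b3 stroke at J1
b4 stroke at J1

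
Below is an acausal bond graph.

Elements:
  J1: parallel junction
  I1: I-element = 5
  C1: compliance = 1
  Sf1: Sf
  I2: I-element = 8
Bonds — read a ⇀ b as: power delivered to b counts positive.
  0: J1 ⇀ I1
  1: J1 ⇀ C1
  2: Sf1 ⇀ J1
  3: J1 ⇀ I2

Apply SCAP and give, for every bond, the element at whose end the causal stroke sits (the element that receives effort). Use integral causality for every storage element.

#2 stroke at Sf1  (source Sf1 imposes f)
#0 stroke at I1  (I1: I, integral causality)
#1 stroke at J1  (C1: C, integral causality)
#3 stroke at I2  (J1 effort already set via bond 1)

β0 →I1
β1 →J1
β2 →Sf1
β3 →I2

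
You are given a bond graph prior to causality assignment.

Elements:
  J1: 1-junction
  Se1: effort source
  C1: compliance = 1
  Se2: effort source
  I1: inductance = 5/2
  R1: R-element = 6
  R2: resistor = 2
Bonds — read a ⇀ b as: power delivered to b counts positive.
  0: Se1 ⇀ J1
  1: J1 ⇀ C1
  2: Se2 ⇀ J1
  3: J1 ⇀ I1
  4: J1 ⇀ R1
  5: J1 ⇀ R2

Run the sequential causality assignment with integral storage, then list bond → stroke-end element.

b0 |J1  (Se1: effort source, stroke at far end)
b2 |J1  (source Se2 imposes e)
b1 |J1  (C1 outputs effort q/C1)
b3 |I1  (I1 outputs flow p/I1)
b4 |J1  (J1: bond 3 brought flow, rest push out)
b5 |J1  (1-jn J1 has f-setter on 3)

β0 →J1
β1 →J1
β2 →J1
β3 →I1
β4 →J1
β5 →J1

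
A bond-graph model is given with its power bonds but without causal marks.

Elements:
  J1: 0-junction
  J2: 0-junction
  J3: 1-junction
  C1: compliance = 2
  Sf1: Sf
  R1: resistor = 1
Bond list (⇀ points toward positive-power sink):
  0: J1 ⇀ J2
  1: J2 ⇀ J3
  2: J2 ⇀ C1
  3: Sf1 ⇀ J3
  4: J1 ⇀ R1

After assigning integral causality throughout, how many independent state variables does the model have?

1  (C1 all integral)

bond 3 stroke at Sf1  (Sf1 fixes flow; stroke at Sf1)
bond 1 stroke at J3  (1-jn J3 has f-setter on 3)
bond 2 stroke at J2  (prefer integral on C1)
bond 0 stroke at J1  (J2: bond 2 brought effort, rest push out)
bond 4 stroke at R1  (J1 effort already set via bond 0)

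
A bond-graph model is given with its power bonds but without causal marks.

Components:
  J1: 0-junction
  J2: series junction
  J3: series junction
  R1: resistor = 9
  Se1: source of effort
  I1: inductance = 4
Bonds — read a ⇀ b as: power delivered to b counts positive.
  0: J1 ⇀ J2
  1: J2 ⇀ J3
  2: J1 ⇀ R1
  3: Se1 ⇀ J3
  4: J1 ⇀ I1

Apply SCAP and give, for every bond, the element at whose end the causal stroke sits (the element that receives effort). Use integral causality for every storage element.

b3 |J3  (Se1 fixes effort; stroke away)
b1 |J2  (closing 1-jn rule on J3)
b0 |J1  (closing 1-jn rule on J2)
b2 |R1  (J1: bond 0 brought effort, rest push out)
b4 |I1  (common-e at J1 fixed by 0)

b0 stroke at J1
b1 stroke at J2
b2 stroke at R1
b3 stroke at J3
b4 stroke at I1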